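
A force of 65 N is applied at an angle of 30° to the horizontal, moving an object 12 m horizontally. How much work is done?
W = Fd cosθ = 65×12×cos(30°) = 675.5 J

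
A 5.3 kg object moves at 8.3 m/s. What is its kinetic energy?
KE = ½mv² = ½×5.3×8.3² = 182.5585 J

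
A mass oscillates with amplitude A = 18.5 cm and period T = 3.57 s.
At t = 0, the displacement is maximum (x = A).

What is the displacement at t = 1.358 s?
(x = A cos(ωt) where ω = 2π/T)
ω = 2π/T = 2π/3.57 = 1.76 rad/s
x = A cos(ωt) = 18.5×cos(1.76×1.358) = -13.52 cm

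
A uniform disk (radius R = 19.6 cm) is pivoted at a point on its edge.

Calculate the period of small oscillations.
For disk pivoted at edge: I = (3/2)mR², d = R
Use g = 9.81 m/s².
I/m = (3/2)R² = 0.05762 m²; d = R = 0.196 m
T = 2π√((3/2)R²/(gR)) = 2π√(3R/(2g)) = 1.088 s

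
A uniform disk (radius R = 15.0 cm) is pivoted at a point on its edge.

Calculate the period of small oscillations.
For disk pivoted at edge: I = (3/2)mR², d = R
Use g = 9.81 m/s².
I/m = (3/2)R² = 0.03375 m²; d = R = 0.15 m
T = 2π√((3/2)R²/(gR)) = 2π√(3R/(2g)) = 0.9516 s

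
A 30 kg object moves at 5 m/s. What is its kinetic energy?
KE = ½mv² = ½×30×5² = 375.0 J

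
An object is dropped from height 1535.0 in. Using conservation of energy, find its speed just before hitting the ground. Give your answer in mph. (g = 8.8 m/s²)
mgh = ½mv² → v = √(2gh) = √(2×8.8×38.99) = 26.2 m/s = 58.6 mph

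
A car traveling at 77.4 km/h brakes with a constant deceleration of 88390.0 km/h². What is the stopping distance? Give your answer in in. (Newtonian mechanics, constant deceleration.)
d = v₀² / (2a) (with unit conversion) = 1334.0 in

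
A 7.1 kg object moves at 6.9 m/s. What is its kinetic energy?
KE = ½mv² = ½×7.1×6.9² = 169.0155 J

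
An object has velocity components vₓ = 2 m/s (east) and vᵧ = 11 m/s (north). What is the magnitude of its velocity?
|v| = √(vₓ² + vᵧ²) = √(2² + 11²) = √(125) = 11.18 m/s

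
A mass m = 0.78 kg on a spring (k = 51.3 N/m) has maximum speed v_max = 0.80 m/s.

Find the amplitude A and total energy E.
½mv²_max = ½kA² → A = v_max√(m/k) = 0.8×√(0.78/51.3) = 0.09865 m = 9.865 cm
E = ½mv²_max = ½×0.78×0.8² = 0.2496 J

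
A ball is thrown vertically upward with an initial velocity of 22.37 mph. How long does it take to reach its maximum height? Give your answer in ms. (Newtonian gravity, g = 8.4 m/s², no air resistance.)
t_up = v₀/g (with unit conversion) = 1191.0 ms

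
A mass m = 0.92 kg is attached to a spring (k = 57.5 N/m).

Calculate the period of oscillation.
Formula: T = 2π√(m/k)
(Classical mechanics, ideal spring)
T = 2π√(m/k) = 2π√(0.92/57.5) = 0.7948 s; f = 1/T = 1.258 Hz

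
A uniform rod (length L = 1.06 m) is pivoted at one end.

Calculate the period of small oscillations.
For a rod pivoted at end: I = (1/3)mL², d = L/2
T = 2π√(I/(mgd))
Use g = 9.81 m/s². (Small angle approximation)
I/m = (1/3)L² = 0.3745 m²; d = L/2 = 0.53 m
T = 2π√(I/(mgd)) = 2π√(0.3745/(9.81×0.53)) = 1.686 s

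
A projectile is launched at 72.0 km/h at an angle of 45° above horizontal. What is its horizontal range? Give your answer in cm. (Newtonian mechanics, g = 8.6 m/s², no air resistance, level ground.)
R = v₀² sin(2θ) / g (with unit conversion) = 4651.0 cm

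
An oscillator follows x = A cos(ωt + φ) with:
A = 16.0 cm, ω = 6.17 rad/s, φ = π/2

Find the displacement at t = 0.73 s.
x = A cos(ωt + φ) = 16.0×cos(6.17×0.73 + π/2) = 15.65 cm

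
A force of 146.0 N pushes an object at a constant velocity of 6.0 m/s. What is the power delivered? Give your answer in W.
P = Fv = 146 N × 6 m/s = 876 W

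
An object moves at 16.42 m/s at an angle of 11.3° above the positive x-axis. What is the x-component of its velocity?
vₓ = v cos(θ) = 16.42 × cos(11.3°) = 16.1 m/s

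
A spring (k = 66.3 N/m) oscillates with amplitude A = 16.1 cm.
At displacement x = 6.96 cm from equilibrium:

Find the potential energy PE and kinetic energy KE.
E_total = ½kA² = ½×66.3×(0.161)² = 0.8593 J
PE = ½kx² = ½×66.3×(0.0696)² = 0.1606 J
KE = E_total − PE = 0.6987 J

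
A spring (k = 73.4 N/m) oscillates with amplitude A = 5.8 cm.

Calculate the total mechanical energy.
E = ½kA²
E = ½kA² = ½×73.4×(0.058)² = 0.1235 J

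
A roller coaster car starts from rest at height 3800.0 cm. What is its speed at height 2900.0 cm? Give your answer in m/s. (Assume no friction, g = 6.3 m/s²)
mgh₁ = ½mv₂² + mgh₂ → v₂ = √(2g(h₁−h₂)) = √(2×6.3×(38−29)) = 10.65 m/s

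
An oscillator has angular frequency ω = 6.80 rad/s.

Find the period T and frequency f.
T = 2π/ω = 2π/6.8 = 0.924 s; f = ω/2π = 1.082 Hz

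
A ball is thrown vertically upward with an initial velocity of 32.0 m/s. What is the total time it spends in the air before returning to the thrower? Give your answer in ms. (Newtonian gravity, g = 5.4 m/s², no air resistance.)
t_total = 2v₀/g (with unit conversion) = 11850.0 ms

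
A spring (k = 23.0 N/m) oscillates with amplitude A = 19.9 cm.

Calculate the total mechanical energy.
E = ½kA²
E = ½kA² = ½×23.0×(0.199)² = 0.4554 J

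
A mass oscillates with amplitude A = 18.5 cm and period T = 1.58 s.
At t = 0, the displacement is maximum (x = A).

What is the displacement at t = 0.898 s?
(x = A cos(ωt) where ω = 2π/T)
ω = 2π/T = 2π/1.58 = 3.977 rad/s
x = A cos(ωt) = 18.5×cos(3.977×0.898) = -16.82 cm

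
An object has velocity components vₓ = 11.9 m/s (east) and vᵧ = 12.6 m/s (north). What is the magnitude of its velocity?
|v| = √(vₓ² + vᵧ²) = √(11.9² + 12.6²) = √(300.37) = 17.33 m/s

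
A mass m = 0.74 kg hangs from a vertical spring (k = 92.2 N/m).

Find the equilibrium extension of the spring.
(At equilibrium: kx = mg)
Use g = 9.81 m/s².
x_eq = mg/k = 0.74×9.81/92.2 = 0.07874 m = 7.874 cm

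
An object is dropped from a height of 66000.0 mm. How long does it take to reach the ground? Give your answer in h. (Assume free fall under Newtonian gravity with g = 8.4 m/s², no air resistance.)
t = √(2h/g) (with unit conversion) = 0.001101 h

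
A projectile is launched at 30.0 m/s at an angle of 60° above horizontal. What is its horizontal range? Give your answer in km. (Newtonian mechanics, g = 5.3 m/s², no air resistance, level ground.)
R = v₀² sin(2θ) / g (with unit conversion) = 0.1471 km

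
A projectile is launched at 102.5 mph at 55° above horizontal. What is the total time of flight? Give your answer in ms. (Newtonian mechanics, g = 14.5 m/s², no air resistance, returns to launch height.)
T = 2v₀sin(θ)/g (with unit conversion) = 5177.0 ms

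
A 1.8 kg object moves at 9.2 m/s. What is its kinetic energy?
KE = ½mv² = ½×1.8×9.2² = 76.176 J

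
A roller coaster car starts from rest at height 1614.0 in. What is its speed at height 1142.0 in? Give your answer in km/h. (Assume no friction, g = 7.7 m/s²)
mgh₁ = ½mv₂² + mgh₂ → v₂ = √(2g(h₁−h₂)) = √(2×7.7×(41−29.01)) = 13.59 m/s = 48.92 km/h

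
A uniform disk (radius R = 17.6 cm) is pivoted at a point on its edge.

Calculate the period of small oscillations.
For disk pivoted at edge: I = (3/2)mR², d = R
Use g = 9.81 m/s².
I/m = (3/2)R² = 0.04646 m²; d = R = 0.176 m
T = 2π√((3/2)R²/(gR)) = 2π√(3R/(2g)) = 1.031 s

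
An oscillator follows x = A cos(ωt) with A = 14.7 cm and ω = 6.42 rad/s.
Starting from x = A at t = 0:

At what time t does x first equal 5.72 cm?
cos(ωt) = x/A = 5.72/14.7 = 0.3891
ωt = arccos(0.3891) = 1.171 rad
t = 1.171/6.42 = 0.1824 s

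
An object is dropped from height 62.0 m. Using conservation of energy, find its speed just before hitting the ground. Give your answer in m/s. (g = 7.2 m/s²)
mgh = ½mv² → v = √(2gh) = √(2×7.2×62) = 29.88 m/s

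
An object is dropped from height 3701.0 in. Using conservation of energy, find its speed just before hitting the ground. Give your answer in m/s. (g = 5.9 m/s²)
mgh = ½mv² → v = √(2gh) = √(2×5.9×94.01) = 33.31 m/s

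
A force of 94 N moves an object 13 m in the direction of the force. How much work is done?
W = Fd = 94×13 = 1222.0 J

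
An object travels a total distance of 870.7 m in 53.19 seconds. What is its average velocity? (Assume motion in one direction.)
v_avg = Δd / Δt = 870.7 / 53.19 = 16.37 m/s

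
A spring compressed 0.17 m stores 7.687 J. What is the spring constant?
PE = ½kx² → k = 2PE/x² = 2×7.687/0.17² = 532.0 N/m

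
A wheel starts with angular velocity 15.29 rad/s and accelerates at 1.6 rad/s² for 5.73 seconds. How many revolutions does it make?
θ = ω₀t + ½αt² = 15.29×5.73 + ½×1.6×5.73² = 113.88 rad
Revolutions = θ/(2π) = 113.88/(2π) = 18.12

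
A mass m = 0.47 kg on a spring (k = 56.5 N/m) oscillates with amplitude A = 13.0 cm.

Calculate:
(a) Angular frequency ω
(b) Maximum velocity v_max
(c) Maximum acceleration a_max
ω = √(k/m) = √(56.5/0.47) = 10.96 rad/s
v_max = ωA = 10.96×0.13 = 1.425 m/s
a_max = ω²A = 10.96²×0.13 = 15.63 m/s²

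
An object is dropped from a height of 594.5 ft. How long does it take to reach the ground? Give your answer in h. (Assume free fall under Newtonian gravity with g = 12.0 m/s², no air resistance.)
t = √(2h/g) (with unit conversion) = 0.001527 h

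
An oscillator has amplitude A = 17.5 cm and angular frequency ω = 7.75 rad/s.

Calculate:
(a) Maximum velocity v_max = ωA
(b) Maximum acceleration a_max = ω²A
v_max = ωA = 7.75×0.175 = 1.356 m/s
a_max = ω²A = 7.75²×0.175 = 10.51 m/s²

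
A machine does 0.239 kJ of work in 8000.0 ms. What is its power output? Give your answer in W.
P = W/t = 239 J / 8 s = 29.88 W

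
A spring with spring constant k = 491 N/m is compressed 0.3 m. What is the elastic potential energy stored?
PE = ½kx² = ½×491×0.3² = 22.09 J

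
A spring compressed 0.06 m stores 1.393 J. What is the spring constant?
PE = ½kx² → k = 2PE/x² = 2×1.393/0.06² = 773.9 N/m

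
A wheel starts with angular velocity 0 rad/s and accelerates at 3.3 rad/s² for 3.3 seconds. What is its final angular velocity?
ω = ω₀ + αt = 0 + 3.3 × 3.3 = 10.89 rad/s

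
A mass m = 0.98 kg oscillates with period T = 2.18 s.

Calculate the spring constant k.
T = 2π√(m/k) → k = m(2π/T)² = 0.98×(2π/2.18)² = 8.141 N/m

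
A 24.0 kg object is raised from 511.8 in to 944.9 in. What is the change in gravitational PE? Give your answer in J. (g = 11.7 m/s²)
ΔPE = mg(h₂ − h₁) = 24 kg × 11.7 m/s² × (24 − 13) m = 3089 J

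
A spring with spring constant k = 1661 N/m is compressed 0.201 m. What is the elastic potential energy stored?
PE = ½kx² = ½×1661×0.201² = 33.55 J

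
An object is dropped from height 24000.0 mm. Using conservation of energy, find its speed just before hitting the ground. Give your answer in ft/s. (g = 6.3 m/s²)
mgh = ½mv² → v = √(2gh) = √(2×6.3×24) = 17.39 m/s = 57.05 ft/s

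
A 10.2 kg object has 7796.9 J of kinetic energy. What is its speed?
KE = ½mv² → v = √(2KE/m) = √(2×7796.9/10.2) = 39.1 m/s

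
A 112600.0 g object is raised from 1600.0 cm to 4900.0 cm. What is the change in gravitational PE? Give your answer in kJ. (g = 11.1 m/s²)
ΔPE = mg(h₂ − h₁) = 112.6 kg × 11.1 m/s² × (49 − 16) m = 4.125e+04 J = 41.25 kJ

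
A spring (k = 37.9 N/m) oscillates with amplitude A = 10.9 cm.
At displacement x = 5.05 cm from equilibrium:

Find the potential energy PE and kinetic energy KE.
E_total = ½kA² = ½×37.9×(0.109)² = 0.2251 J
PE = ½kx² = ½×37.9×(0.0505)² = 0.04833 J
KE = E_total − PE = 0.1768 J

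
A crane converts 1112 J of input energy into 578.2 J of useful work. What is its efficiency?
η = W_out/W_in = 578.2/1112 = 0.52 = 52.0%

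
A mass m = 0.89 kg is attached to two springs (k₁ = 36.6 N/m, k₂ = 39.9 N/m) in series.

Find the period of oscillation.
k_eq = k₁k₂/(k₁+k₂) = 19.09 N/m
T = 2π√(m/k_eq) = 2π√(0.89/19.09) = 1.357 s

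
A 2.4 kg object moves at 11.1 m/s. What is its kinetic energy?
KE = ½mv² = ½×2.4×11.1² = 147.852 J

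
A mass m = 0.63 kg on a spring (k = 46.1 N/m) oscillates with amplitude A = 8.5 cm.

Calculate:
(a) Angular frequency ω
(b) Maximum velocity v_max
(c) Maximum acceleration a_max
ω = √(k/m) = √(46.1/0.63) = 8.554 rad/s
v_max = ωA = 8.554×0.085 = 0.7271 m/s
a_max = ω²A = 8.554²×0.085 = 6.22 m/s²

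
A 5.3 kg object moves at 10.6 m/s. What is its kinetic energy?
KE = ½mv² = ½×5.3×10.6² = 297.754 J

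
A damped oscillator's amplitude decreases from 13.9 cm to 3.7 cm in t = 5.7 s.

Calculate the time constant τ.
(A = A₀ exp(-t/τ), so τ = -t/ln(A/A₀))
A/A₀ = 3.7/13.9 = 0.2662; ln(A/A₀) = -1.324
τ = −t/ln(A/A₀) = −5.7/-1.324 = 4.307 s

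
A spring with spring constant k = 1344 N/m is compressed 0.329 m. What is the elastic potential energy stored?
PE = ½kx² = ½×1344×0.329² = 72.74 J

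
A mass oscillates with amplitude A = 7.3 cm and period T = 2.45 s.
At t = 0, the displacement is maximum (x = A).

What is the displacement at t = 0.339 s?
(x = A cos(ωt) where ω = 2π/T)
ω = 2π/T = 2π/2.45 = 2.565 rad/s
x = A cos(ωt) = 7.3×cos(2.565×0.339) = 4.711 cm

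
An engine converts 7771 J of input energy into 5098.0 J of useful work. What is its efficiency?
η = W_out/W_in = 5098.0/7771 = 0.656 = 65.6%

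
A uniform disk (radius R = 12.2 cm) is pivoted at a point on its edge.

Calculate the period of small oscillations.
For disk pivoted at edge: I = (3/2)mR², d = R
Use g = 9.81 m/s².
I/m = (3/2)R² = 0.02233 m²; d = R = 0.122 m
T = 2π√((3/2)R²/(gR)) = 2π√(3R/(2g)) = 0.8582 s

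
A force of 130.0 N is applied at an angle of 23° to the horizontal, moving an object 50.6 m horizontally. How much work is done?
W = Fd cosθ = 130.0×50.6×cos(23°) = 6055.1 J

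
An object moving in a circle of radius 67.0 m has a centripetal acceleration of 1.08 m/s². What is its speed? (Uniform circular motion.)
v = √(a_c × r) = √(1.08 × 67.0) = 8.51 m/s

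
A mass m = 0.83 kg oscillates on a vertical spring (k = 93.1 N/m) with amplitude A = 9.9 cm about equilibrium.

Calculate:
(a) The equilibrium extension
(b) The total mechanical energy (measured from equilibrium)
x_eq = mg/k = 0.83×9.81/93.1 = 0.08746 m = 8.746 cm
E = ½kA² = ½×93.1×(0.099)² = 0.4562 J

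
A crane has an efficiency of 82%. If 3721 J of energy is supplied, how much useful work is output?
W_out = η × W_in = 0.82 × 3721 = 3051.2 J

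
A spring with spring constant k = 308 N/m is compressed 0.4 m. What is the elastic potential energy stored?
PE = ½kx² = ½×308×0.4² = 24.64 J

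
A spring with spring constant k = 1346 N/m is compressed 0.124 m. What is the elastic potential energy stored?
PE = ½kx² = ½×1346×0.124² = 10.35 J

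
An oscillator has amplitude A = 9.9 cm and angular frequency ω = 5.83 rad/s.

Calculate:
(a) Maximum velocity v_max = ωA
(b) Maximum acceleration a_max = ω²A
v_max = ωA = 5.83×0.099 = 0.5772 m/s
a_max = ω²A = 5.83²×0.099 = 3.365 m/s²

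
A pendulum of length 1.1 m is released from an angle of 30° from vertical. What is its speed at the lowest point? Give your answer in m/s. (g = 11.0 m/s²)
h = L(1 − cosθ) = 1.1×(1 − cos30°) = 0.1474 m
v = √(2gh) = √(2×11.0×0.1474) = 1.801 m/s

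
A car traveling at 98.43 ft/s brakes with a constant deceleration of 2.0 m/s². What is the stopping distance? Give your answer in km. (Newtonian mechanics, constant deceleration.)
d = v₀² / (2a) (with unit conversion) = 0.225 km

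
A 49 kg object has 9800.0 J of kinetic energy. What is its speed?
KE = ½mv² → v = √(2KE/m) = √(2×9800.0/49) = 20.0 m/s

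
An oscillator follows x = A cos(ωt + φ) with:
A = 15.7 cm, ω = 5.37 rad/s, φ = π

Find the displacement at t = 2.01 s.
x = A cos(ωt + φ) = 15.7×cos(5.37×2.01 + π) = 3.148 cm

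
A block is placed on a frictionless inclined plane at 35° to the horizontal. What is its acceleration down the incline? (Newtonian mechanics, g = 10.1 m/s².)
a = g sin(θ) = 10.1 × sin(35°) = 10.1 × 0.5736 = 5.79 m/s²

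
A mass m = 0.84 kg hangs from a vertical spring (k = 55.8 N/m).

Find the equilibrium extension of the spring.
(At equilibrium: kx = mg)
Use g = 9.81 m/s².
x_eq = mg/k = 0.84×9.81/55.8 = 0.1477 m = 14.77 cm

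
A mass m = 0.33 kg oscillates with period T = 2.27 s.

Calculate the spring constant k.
T = 2π√(m/k) → k = m(2π/T)² = 0.33×(2π/2.27)² = 2.528 N/m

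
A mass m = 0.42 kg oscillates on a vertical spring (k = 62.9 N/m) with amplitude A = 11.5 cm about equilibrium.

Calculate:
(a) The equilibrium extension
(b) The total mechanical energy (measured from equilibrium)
x_eq = mg/k = 0.42×9.81/62.9 = 0.0655 m = 6.55 cm
E = ½kA² = ½×62.9×(0.115)² = 0.4159 J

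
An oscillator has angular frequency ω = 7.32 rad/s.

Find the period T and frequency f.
T = 2π/ω = 2π/7.32 = 0.8584 s; f = ω/2π = 1.165 Hz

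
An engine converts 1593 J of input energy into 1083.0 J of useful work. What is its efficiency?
η = W_out/W_in = 1083.0/1593 = 0.6798 = 67.98%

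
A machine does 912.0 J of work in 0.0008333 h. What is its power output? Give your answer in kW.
P = W/t = 912 J / 3 s = 304 W = 0.304 kW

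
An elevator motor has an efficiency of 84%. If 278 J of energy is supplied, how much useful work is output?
W_out = η × W_in = 0.84 × 278 = 233.52 J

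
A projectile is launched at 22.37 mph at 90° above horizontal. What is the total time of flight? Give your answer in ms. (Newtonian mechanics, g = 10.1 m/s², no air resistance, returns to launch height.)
T = 2v₀sin(θ)/g (with unit conversion) = 1980.0 ms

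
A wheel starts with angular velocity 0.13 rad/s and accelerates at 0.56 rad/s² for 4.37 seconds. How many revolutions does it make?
θ = ω₀t + ½αt² = 0.13×4.37 + ½×0.56×4.37² = 5.92 rad
Revolutions = θ/(2π) = 5.92/(2π) = 0.94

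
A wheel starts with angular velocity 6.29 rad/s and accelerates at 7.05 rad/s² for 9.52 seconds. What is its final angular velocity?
ω = ω₀ + αt = 6.29 + 7.05 × 9.52 = 73.41 rad/s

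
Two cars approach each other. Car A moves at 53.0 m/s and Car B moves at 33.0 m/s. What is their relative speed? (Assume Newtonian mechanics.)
v_rel = v_A + v_B = 53.0 + 33.0 = 86.0 m/s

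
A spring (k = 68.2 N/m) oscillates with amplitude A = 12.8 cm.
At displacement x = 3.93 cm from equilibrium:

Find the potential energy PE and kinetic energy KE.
E_total = ½kA² = ½×68.2×(0.128)² = 0.5587 J
PE = ½kx² = ½×68.2×(0.0393)² = 0.05267 J
KE = E_total − PE = 0.506 J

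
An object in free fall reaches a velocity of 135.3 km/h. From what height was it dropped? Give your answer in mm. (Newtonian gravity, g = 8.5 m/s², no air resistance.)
h = v²/(2g) (with unit conversion) = 83090.0 mm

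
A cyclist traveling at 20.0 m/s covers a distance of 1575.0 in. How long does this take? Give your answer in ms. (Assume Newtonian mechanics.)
t = d/v (with unit conversion) = 2000.0 ms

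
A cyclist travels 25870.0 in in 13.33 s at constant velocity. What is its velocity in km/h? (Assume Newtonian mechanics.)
v = d/t (with unit conversion) = 177.5 km/h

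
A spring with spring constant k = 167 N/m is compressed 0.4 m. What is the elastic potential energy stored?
PE = ½kx² = ½×167×0.4² = 13.36 J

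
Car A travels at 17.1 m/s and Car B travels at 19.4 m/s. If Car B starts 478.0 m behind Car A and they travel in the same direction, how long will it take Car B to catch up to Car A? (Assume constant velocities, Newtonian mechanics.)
Relative speed: v_rel = 19.4 - 17.1 = 2.3 m/s
Time to catch: t = d₀/v_rel = 478.0/2.3 = 207.83 s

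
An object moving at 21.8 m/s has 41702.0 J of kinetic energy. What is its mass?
KE = ½mv² → m = 2KE/v² = 2×41702.0/21.8² = 175.5 kg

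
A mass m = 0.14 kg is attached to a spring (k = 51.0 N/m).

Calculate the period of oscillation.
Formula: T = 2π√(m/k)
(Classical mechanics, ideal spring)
T = 2π√(m/k) = 2π√(0.14/51.0) = 0.3292 s; f = 1/T = 3.038 Hz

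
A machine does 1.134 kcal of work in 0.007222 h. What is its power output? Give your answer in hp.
P = W/t = 4745 J / 26 s = 182.5 W = 0.2447 hp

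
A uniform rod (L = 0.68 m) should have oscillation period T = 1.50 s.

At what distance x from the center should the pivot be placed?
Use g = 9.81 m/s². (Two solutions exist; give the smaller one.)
T = 2π√((L²/12 + x²)/(gx)). Let c = T²g/(4π²) = 0.5591.
x² − cx + L²/12 = 0 → x = (c − √(c² − L²/3))/2 = 0.08051 m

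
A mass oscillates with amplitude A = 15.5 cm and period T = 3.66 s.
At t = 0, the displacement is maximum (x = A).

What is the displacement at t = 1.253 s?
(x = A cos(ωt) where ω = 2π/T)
ω = 2π/T = 2π/3.66 = 1.717 rad/s
x = A cos(ωt) = 15.5×cos(1.717×1.253) = -8.498 cm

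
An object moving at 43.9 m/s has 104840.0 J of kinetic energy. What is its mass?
KE = ½mv² → m = 2KE/v² = 2×104840.0/43.9² = 108.8 kg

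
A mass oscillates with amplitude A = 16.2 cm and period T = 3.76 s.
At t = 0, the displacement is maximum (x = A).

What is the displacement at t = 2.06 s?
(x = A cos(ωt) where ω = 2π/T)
ω = 2π/T = 2π/3.76 = 1.671 rad/s
x = A cos(ωt) = 16.2×cos(1.671×2.06) = -15.47 cm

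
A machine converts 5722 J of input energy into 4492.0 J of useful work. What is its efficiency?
η = W_out/W_in = 4492.0/5722 = 0.785 = 78.5%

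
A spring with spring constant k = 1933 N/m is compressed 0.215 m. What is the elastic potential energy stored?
PE = ½kx² = ½×1933×0.215² = 44.68 J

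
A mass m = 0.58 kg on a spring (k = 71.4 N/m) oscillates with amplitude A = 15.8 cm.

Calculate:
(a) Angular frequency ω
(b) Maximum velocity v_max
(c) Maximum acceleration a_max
ω = √(k/m) = √(71.4/0.58) = 11.1 rad/s
v_max = ωA = 11.1×0.158 = 1.753 m/s
a_max = ω²A = 11.1²×0.158 = 19.45 m/s²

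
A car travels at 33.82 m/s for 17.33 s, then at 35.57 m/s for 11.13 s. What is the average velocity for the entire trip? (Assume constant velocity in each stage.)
d₁ = v₁t₁ = 33.82 × 17.33 = 586.101 m
d₂ = v₂t₂ = 35.57 × 11.13 = 395.894 m
d_total = 981.99 m, t_total = 28.46 s
v_avg = d_total/t_total = 981.99/28.46 = 34.5 m/s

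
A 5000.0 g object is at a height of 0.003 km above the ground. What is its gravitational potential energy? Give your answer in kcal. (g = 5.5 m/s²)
PE = mgh = 5 kg × 5.5 m/s² × 3 m = 82.5 J = 0.01972 kcal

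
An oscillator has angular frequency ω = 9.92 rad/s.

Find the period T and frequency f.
T = 2π/ω = 2π/9.92 = 0.6334 s; f = ω/2π = 1.579 Hz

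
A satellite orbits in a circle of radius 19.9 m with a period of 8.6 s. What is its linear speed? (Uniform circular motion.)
v = 2πr/T = 2π×19.9/8.6 = 14.54 m/s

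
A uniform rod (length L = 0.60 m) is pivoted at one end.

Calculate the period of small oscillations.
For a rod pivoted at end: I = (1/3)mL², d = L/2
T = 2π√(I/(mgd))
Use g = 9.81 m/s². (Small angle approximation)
I/m = (1/3)L² = 0.12 m²; d = L/2 = 0.3 m
T = 2π√(I/(mgd)) = 2π√(0.12/(9.81×0.3)) = 1.269 s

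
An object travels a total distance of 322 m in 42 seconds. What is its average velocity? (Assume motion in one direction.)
v_avg = Δd / Δt = 322 / 42 = 7.67 m/s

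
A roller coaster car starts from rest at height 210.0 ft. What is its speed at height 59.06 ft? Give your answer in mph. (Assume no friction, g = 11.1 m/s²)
mgh₁ = ½mv₂² + mgh₂ → v₂ = √(2g(h₁−h₂)) = √(2×11.1×(64.01−18)) = 31.96 m/s = 71.49 mph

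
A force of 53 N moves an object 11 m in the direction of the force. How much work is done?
W = Fd = 53×11 = 583.0 J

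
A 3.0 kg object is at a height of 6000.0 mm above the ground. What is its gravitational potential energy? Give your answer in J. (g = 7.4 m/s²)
PE = mgh = 3 kg × 7.4 m/s² × 6 m = 133.2 J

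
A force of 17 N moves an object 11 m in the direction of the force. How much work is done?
W = Fd = 17×11 = 187.0 J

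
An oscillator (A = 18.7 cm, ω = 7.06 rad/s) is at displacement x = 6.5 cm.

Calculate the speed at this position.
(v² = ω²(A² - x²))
v = ω√(A² − x²) = 7.06×√(0.187² − 0.065²) = 1.238 m/s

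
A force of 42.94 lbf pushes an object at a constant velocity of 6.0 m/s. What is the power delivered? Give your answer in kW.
P = Fv = 191 N × 6 m/s = 1146 W = 1.146 kW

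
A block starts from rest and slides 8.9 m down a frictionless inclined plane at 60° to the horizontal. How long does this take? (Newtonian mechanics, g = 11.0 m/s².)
a = g sin(θ) = 11.0 × sin(60°) = 9.53 m/s²
t = √(2d/a) = √(2 × 8.9 / 9.53) = 1.37 s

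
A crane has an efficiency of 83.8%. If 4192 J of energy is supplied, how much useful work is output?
W_out = η × W_in = 0.838 × 4192 = 3512.9 J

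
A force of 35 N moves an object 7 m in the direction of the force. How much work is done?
W = Fd = 35×7 = 245.0 J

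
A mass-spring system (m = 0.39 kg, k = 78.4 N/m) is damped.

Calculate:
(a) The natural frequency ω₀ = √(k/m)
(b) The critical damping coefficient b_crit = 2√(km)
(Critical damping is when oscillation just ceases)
ω₀ = √(k/m) = √(78.4/0.39) = 14.18 rad/s
b_crit = 2√(km) = 2√(78.4×0.39) = 11.06 kg/s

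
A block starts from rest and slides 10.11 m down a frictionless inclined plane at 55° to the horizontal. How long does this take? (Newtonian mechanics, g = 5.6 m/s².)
a = g sin(θ) = 5.6 × sin(55°) = 4.59 m/s²
t = √(2d/a) = √(2 × 10.11 / 4.59) = 2.1 s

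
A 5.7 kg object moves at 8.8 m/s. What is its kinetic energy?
KE = ½mv² = ½×5.7×8.8² = 220.704 J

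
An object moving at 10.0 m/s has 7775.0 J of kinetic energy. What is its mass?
KE = ½mv² → m = 2KE/v² = 2×7775.0/10.0² = 155.5 kg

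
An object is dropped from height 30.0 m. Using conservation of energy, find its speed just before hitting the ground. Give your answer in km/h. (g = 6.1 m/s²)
mgh = ½mv² → v = √(2gh) = √(2×6.1×30) = 19.13 m/s = 68.87 km/h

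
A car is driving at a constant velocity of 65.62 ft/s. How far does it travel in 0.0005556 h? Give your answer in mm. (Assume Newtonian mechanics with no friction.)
d = vt (with unit conversion) = 40010.0 mm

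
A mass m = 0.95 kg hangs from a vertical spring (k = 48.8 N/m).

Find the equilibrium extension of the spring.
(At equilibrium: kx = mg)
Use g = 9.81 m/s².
x_eq = mg/k = 0.95×9.81/48.8 = 0.191 m = 19.1 cm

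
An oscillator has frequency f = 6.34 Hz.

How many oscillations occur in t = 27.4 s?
n = f×t = 6.34×27.4 = 173.7 oscillations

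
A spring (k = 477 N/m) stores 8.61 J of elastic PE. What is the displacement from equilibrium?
PE = ½kx² → x = √(2PE/k) = √(2×8.61/477) = 0.19 m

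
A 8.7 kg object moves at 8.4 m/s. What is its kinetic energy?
KE = ½mv² = ½×8.7×8.4² = 306.936 J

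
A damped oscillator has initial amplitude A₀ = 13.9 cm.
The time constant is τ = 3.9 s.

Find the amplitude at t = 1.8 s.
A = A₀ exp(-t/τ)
A = A₀ exp(−t/τ) = 13.9×exp(−1.8/3.9) = 8.761 cm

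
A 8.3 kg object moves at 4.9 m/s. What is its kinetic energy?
KE = ½mv² = ½×8.3×4.9² = 99.6415 J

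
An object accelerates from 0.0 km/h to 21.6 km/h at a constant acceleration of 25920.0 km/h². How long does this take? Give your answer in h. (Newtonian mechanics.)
t = (v - v₀)/a (with unit conversion) = 0.0008333 h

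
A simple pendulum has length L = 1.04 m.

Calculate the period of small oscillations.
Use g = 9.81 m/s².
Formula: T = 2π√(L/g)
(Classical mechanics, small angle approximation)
T = 2π√(L/g) = 2π√(1.04/9.81) = 2.046 s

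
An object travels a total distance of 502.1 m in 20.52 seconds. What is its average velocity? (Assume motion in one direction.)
v_avg = Δd / Δt = 502.1 / 20.52 = 24.47 m/s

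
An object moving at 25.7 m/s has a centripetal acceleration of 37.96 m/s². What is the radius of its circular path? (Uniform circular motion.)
r = v²/a_c = 25.7²/37.96 = 17.4 m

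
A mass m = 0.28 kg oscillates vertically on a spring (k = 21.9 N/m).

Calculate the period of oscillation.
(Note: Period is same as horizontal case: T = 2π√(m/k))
T = 2π√(m/k) = 2π√(0.28/21.9) = 0.7105 s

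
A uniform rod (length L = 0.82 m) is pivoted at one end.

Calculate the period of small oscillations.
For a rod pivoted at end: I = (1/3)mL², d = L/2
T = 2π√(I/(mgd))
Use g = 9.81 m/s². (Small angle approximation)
I/m = (1/3)L² = 0.2241 m²; d = L/2 = 0.41 m
T = 2π√(I/(mgd)) = 2π√(0.2241/(9.81×0.41)) = 1.483 s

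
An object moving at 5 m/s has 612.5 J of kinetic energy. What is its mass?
KE = ½mv² → m = 2KE/v² = 2×612.5/5² = 49.0 kg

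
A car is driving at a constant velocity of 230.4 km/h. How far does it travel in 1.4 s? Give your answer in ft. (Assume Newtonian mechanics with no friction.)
d = vt (with unit conversion) = 294.0 ft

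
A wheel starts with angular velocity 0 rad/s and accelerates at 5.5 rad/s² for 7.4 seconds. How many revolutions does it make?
θ = ω₀t + ½αt² = 0×7.4 + ½×5.5×7.4² = 150.59 rad
Revolutions = θ/(2π) = 150.59/(2π) = 23.97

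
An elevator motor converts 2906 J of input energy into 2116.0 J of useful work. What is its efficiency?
η = W_out/W_in = 2116.0/2906 = 0.7281 = 72.81%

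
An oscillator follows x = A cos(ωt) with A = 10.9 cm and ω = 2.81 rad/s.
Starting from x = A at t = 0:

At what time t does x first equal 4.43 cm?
cos(ωt) = x/A = 4.43/10.9 = 0.4064
ωt = arccos(0.4064) = 1.152 rad
t = 1.152/2.81 = 0.4101 s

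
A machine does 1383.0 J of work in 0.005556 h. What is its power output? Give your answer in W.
P = W/t = 1383 J / 20 s = 69.14 W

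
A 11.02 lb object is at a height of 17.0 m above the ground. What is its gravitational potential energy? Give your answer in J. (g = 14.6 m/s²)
PE = mgh = 4.999 kg × 14.6 m/s² × 17 m = 1241 J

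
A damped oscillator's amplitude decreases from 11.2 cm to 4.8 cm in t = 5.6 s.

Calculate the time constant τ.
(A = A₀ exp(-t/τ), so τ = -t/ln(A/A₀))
A/A₀ = 4.8/11.2 = 0.4286; ln(A/A₀) = -0.8473
τ = −t/ln(A/A₀) = −5.6/-0.8473 = 6.609 s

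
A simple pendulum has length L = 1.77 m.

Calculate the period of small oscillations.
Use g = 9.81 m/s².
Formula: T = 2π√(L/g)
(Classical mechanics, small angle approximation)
T = 2π√(L/g) = 2π√(1.77/9.81) = 2.669 s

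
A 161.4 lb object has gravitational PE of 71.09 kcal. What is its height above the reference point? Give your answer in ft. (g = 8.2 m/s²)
PE = mgh → h = PE/(mg) = 2.974e+05 J / (73.21 kg × 8.2 m/s²) = 495.5 m = 1626.0 ft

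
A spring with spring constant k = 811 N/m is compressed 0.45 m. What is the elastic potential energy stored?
PE = ½kx² = ½×811×0.45² = 82.11 J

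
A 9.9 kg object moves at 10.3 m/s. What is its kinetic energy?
KE = ½mv² = ½×9.9×10.3² = 525.1455 J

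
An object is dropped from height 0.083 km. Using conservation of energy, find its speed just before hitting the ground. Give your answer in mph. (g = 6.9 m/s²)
mgh = ½mv² → v = √(2gh) = √(2×6.9×83) = 33.84 m/s = 75.71 mph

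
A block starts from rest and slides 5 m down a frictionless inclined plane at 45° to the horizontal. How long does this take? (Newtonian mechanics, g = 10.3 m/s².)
a = g sin(θ) = 10.3 × sin(45°) = 7.28 m/s²
t = √(2d/a) = √(2 × 5 / 7.28) = 1.17 s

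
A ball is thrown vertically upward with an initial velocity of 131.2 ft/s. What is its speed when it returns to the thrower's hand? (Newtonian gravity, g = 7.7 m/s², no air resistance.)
By conservation of energy, the ball returns at the same speed = 131.2 ft/s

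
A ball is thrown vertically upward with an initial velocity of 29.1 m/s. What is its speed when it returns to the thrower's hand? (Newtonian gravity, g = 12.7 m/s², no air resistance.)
By conservation of energy, the ball returns at the same speed = 29.1 m/s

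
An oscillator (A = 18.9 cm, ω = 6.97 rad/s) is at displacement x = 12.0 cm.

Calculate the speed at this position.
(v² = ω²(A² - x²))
v = ω√(A² − x²) = 6.97×√(0.189² − 0.12²) = 1.018 m/s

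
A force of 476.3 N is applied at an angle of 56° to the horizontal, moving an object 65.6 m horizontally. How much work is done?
W = Fd cosθ = 476.3×65.6×cos(56°) = 17472.0 J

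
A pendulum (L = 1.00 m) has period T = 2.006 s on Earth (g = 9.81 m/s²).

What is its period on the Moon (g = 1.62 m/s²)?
T = 2π√(L/g), so T_moon/T_earth = √(g_earth/g_moon)
T_moon = 2π√(1.0/1.62) = 4.937 s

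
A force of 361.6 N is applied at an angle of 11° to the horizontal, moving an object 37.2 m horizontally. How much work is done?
W = Fd cosθ = 361.6×37.2×cos(11°) = 13204.0 J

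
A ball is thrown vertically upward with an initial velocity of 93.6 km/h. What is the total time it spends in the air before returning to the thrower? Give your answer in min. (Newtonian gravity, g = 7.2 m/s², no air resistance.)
t_total = 2v₀/g (with unit conversion) = 0.1204 min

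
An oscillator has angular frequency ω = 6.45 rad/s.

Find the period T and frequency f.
T = 2π/ω = 2π/6.45 = 0.9741 s; f = ω/2π = 1.027 Hz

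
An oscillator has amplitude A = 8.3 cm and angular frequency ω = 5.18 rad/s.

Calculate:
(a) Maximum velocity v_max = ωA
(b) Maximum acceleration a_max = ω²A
v_max = ωA = 5.18×0.083 = 0.4299 m/s
a_max = ω²A = 5.18²×0.083 = 2.227 m/s²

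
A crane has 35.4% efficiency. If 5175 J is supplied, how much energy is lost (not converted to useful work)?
W_out = η × W_in = 0.354×5175 = 1831.9 J
W_lost = W_in − W_out = 5175 − 1831.9 = 3343.1 J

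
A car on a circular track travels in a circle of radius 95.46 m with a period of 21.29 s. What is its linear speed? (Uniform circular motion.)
v = 2πr/T = 2π×95.46/21.29 = 28.17 m/s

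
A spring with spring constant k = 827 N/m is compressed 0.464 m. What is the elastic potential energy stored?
PE = ½kx² = ½×827×0.464² = 89.02 J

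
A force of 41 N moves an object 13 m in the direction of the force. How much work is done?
W = Fd = 41×13 = 533.0 J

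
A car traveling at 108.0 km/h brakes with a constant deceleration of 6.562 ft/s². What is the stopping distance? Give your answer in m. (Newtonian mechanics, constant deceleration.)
d = v₀² / (2a) (with unit conversion) = 225.0 m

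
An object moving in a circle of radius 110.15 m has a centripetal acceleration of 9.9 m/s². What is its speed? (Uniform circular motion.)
v = √(a_c × r) = √(9.9 × 110.15) = 33.02 m/s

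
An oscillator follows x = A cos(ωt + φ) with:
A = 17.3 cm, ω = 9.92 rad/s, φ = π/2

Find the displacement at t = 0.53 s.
x = A cos(ωt + φ) = 17.3×cos(9.92×0.53 + π/2) = 14.79 cm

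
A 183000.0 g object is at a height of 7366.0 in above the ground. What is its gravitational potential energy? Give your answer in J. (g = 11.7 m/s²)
PE = mgh = 183 kg × 11.7 m/s² × 187.1 m = 4.006e+05 J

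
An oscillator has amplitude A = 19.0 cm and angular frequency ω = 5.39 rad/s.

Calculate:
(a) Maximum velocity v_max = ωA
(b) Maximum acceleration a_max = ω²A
v_max = ωA = 5.39×0.19 = 1.024 m/s
a_max = ω²A = 5.39²×0.19 = 5.52 m/s²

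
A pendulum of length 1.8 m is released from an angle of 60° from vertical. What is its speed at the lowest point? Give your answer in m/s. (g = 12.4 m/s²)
h = L(1 − cosθ) = 1.8×(1 − cos60°) = 0.9 m
v = √(2gh) = √(2×12.4×0.9) = 4.724 m/s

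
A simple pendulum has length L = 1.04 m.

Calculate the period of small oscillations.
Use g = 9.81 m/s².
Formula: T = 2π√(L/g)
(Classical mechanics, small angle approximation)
T = 2π√(L/g) = 2π√(1.04/9.81) = 2.046 s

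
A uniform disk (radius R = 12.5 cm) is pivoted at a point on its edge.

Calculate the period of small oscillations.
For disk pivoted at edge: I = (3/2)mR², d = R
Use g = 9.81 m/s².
I/m = (3/2)R² = 0.02344 m²; d = R = 0.125 m
T = 2π√((3/2)R²/(gR)) = 2π√(3R/(2g)) = 0.8687 s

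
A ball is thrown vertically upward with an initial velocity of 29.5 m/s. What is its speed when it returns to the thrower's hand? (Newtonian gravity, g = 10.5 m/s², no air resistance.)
By conservation of energy, the ball returns at the same speed = 29.5 m/s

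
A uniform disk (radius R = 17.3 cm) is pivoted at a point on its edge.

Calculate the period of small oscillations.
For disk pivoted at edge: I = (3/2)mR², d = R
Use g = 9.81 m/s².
I/m = (3/2)R² = 0.04489 m²; d = R = 0.173 m
T = 2π√((3/2)R²/(gR)) = 2π√(3R/(2g)) = 1.022 s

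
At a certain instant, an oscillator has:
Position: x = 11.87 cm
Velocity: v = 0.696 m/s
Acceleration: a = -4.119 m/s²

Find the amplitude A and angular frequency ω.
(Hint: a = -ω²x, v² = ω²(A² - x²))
a = −ω²x → ω = √(|a|/x) = √(4.119/0.1187) = 5.891 rad/s
v² = ω²(A² − x²) → A = √(x² + v²/ω²) = √(0.1187² + 0.696²/5.891²) = 0.1675 m = 16.75 cm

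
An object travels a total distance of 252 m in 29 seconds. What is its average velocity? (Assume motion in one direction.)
v_avg = Δd / Δt = 252 / 29 = 8.69 m/s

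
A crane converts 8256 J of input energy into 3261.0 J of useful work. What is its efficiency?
η = W_out/W_in = 3261.0/8256 = 0.395 = 39.5%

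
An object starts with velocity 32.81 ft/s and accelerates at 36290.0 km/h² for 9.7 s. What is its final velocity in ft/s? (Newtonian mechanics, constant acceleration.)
v = v₀ + at (with unit conversion) = 121.9 ft/s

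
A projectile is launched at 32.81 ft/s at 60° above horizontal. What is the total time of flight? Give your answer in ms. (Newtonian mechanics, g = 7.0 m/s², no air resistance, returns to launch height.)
T = 2v₀sin(θ)/g (with unit conversion) = 2474.0 ms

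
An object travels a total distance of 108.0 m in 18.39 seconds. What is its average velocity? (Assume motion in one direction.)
v_avg = Δd / Δt = 108.0 / 18.39 = 5.87 m/s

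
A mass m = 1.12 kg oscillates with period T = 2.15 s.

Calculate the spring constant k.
T = 2π√(m/k) → k = m(2π/T)² = 1.12×(2π/2.15)² = 9.565 N/m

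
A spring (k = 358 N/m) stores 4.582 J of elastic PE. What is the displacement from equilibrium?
PE = ½kx² → x = √(2PE/k) = √(2×4.582/358) = 0.16 m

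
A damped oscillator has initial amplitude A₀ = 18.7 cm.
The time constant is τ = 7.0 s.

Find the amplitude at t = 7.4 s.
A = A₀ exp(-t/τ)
A = A₀ exp(−t/τ) = 18.7×exp(−7.4/7.0) = 6.497 cm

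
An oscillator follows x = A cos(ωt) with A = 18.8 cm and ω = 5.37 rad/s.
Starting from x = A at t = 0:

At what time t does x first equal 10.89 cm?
cos(ωt) = x/A = 10.89/18.8 = 0.5793
ωt = arccos(0.5793) = 0.953 rad
t = 0.953/5.37 = 0.1775 s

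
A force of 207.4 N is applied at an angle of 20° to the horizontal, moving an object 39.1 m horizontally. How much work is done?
W = Fd cosθ = 207.4×39.1×cos(20°) = 7620.3 J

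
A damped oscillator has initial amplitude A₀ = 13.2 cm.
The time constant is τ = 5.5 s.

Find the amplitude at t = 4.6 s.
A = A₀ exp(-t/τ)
A = A₀ exp(−t/τ) = 13.2×exp(−4.6/5.5) = 5.719 cm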